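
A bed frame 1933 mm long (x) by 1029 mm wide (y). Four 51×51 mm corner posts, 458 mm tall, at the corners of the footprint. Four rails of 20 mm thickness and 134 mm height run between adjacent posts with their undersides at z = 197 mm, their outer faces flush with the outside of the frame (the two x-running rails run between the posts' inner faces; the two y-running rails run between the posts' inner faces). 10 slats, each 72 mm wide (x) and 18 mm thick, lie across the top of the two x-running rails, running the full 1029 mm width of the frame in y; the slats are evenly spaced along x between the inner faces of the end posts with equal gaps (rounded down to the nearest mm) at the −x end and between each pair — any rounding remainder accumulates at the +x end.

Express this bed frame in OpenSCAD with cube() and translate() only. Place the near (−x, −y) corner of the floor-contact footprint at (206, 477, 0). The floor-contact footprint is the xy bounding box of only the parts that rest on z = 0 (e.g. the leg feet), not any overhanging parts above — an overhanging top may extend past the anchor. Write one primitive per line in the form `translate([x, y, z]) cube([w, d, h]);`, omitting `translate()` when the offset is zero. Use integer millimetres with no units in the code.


translate([206, 477, 0]) cube([51, 51, 458]);
translate([206, 1455, 0]) cube([51, 51, 458]);
translate([2088, 477, 0]) cube([51, 51, 458]);
translate([2088, 1455, 0]) cube([51, 51, 458]);
translate([257, 477, 197]) cube([1831, 20, 134]);
translate([257, 1486, 197]) cube([1831, 20, 134]);
translate([206, 528, 197]) cube([20, 927, 134]);
translate([2119, 528, 197]) cube([20, 927, 134]);
translate([358, 477, 331]) cube([72, 1029, 18]);
translate([531, 477, 331]) cube([72, 1029, 18]);
translate([704, 477, 331]) cube([72, 1029, 18]);
translate([877, 477, 331]) cube([72, 1029, 18]);
translate([1050, 477, 331]) cube([72, 1029, 18]);
translate([1223, 477, 331]) cube([72, 1029, 18]);
translate([1396, 477, 331]) cube([72, 1029, 18]);
translate([1569, 477, 331]) cube([72, 1029, 18]);
translate([1742, 477, 331]) cube([72, 1029, 18]);
translate([1915, 477, 331]) cube([72, 1029, 18]);


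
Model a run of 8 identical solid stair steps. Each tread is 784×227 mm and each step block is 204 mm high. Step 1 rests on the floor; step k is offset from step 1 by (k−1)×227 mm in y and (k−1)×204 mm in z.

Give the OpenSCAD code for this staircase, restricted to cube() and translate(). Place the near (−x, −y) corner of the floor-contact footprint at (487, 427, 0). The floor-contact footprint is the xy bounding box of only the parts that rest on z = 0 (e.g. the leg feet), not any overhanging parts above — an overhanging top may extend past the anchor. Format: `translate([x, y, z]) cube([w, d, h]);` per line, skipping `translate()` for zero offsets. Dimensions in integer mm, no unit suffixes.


translate([487, 427, 0]) cube([784, 227, 204]);
translate([487, 654, 204]) cube([784, 227, 204]);
translate([487, 881, 408]) cube([784, 227, 204]);
translate([487, 1108, 612]) cube([784, 227, 204]);
translate([487, 1335, 816]) cube([784, 227, 204]);
translate([487, 1562, 1020]) cube([784, 227, 204]);
translate([487, 1789, 1224]) cube([784, 227, 204]);
translate([487, 2016, 1428]) cube([784, 227, 204]);


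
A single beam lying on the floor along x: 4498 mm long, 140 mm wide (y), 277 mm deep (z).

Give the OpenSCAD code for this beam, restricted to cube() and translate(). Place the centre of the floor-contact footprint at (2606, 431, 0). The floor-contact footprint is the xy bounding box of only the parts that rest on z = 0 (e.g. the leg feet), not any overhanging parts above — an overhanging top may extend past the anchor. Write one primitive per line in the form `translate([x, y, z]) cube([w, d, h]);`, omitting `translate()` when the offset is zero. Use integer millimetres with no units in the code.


translate([357, 361, 0]) cube([4498, 140, 277]);


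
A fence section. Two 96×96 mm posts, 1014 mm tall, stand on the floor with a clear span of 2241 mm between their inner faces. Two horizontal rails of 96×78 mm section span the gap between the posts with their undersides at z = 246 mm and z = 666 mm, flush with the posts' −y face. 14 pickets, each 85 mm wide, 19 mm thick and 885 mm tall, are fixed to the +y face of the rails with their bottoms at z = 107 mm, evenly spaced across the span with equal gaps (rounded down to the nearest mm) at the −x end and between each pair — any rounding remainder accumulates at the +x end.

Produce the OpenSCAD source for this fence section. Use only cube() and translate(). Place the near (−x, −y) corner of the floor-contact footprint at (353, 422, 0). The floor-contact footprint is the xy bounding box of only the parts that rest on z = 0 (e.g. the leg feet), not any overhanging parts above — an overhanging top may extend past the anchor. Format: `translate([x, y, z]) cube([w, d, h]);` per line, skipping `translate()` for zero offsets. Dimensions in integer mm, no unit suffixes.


translate([353, 422, 0]) cube([96, 96, 1014]);
translate([2690, 422, 0]) cube([96, 96, 1014]);
translate([449, 422, 246]) cube([2241, 96, 78]);
translate([449, 422, 666]) cube([2241, 96, 78]);
translate([519, 518, 107]) cube([85, 19, 885]);
translate([674, 518, 107]) cube([85, 19, 885]);
translate([829, 518, 107]) cube([85, 19, 885]);
translate([984, 518, 107]) cube([85, 19, 885]);
translate([1139, 518, 107]) cube([85, 19, 885]);
translate([1294, 518, 107]) cube([85, 19, 885]);
translate([1449, 518, 107]) cube([85, 19, 885]);
translate([1604, 518, 107]) cube([85, 19, 885]);
translate([1759, 518, 107]) cube([85, 19, 885]);
translate([1914, 518, 107]) cube([85, 19, 885]);
translate([2069, 518, 107]) cube([85, 19, 885]);
translate([2224, 518, 107]) cube([85, 19, 885]);
translate([2379, 518, 107]) cube([85, 19, 885]);
translate([2534, 518, 107]) cube([85, 19, 885]);


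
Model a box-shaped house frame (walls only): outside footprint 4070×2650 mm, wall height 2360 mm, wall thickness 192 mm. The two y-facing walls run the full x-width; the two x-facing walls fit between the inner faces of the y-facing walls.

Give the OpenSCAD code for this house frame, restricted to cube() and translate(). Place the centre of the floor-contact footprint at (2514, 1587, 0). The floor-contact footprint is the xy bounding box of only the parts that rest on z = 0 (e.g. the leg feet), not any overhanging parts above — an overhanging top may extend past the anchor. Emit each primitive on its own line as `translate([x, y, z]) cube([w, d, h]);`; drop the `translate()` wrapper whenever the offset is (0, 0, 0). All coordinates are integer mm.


translate([479, 262, 0]) cube([4070, 192, 2360]);
translate([479, 2720, 0]) cube([4070, 192, 2360]);
translate([479, 454, 0]) cube([192, 2266, 2360]);
translate([4357, 454, 0]) cube([192, 2266, 2360]);


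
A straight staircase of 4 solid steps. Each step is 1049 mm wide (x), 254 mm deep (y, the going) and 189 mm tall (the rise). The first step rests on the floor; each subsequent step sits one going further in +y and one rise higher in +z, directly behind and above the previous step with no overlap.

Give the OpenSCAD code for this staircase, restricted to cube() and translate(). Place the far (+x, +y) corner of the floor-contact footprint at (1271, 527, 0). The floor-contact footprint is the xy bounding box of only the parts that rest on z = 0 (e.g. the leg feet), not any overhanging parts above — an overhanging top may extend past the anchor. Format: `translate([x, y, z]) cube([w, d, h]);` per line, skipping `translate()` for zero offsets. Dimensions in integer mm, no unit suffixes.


translate([222, 273, 0]) cube([1049, 254, 189]);
translate([222, 527, 189]) cube([1049, 254, 189]);
translate([222, 781, 378]) cube([1049, 254, 189]);
translate([222, 1035, 567]) cube([1049, 254, 189]);


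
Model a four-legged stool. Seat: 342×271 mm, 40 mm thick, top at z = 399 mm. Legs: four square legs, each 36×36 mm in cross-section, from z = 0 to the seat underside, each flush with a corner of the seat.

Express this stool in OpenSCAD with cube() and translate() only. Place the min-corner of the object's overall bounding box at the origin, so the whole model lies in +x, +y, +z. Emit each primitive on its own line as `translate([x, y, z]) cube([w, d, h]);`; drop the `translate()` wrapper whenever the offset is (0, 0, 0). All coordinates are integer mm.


// leg_h = 399 - 40 = 359
translate([0, 0, 359]) cube([342, 271, 40]);
cube([36, 36, 359]);
translate([306, 0, 0]) cube([36, 36, 359]);
translate([0, 235, 0]) cube([36, 36, 359]);
translate([306, 235, 0]) cube([36, 36, 359]);


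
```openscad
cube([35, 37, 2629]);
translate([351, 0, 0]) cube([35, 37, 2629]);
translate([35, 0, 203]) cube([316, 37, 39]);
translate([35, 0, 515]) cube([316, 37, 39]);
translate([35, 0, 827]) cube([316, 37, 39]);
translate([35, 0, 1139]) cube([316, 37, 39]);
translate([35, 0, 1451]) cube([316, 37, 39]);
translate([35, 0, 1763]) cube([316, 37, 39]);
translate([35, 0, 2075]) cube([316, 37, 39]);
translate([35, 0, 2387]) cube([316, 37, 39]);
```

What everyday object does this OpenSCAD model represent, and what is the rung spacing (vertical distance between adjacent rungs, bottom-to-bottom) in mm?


A ladder. The rung spacing is 312 mm.

Two tall 35×37 posts with 8 short bars between them — a ladder. Adjacent rungs sit at z = 203 and z = 515, so the spacing is 515 − 203 = 312 mm.


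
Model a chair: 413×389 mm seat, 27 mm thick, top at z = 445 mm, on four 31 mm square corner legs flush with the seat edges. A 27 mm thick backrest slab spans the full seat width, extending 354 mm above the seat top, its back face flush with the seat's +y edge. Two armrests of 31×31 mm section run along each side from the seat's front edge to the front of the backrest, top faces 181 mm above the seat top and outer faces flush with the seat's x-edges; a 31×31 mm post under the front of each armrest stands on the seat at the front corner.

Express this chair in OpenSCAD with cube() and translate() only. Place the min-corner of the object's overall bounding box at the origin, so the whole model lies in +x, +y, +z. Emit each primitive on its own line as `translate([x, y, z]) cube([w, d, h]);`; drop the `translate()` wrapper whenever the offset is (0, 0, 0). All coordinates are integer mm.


translate([0, 0, 418]) cube([413, 389, 27]);
cube([31, 31, 418]);
translate([382, 0, 0]) cube([31, 31, 418]);
translate([0, 358, 0]) cube([31, 31, 418]);
translate([382, 358, 0]) cube([31, 31, 418]);
translate([0, 362, 445]) cube([413, 27, 354]);
translate([0, 0, 595]) cube([31, 362, 31]);
translate([382, 0, 595]) cube([31, 362, 31]);
translate([0, 0, 445]) cube([31, 31, 150]);
translate([382, 0, 445]) cube([31, 31, 150]);


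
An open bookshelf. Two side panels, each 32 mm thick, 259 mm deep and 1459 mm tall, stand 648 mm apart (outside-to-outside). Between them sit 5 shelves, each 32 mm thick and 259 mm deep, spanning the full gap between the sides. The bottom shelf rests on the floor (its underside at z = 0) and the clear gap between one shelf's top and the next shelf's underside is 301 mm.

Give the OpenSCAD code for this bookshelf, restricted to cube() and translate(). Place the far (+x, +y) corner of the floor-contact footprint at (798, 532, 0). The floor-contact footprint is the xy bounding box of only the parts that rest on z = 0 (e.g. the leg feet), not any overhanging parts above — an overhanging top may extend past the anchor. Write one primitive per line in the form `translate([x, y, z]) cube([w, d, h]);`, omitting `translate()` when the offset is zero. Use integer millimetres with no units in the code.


translate([150, 273, 0]) cube([32, 259, 1459]);
translate([766, 273, 0]) cube([32, 259, 1459]);
translate([182, 273, 0]) cube([584, 259, 32]);
translate([182, 273, 333]) cube([584, 259, 32]);
translate([182, 273, 666]) cube([584, 259, 32]);
translate([182, 273, 999]) cube([584, 259, 32]);
translate([182, 273, 1332]) cube([584, 259, 32]);


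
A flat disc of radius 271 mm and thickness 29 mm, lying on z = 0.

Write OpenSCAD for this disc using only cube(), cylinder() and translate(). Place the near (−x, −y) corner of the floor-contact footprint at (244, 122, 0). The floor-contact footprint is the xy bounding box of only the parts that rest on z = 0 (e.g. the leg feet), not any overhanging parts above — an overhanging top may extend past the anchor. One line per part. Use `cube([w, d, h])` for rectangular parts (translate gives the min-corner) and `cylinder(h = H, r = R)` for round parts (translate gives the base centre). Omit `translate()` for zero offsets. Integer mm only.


translate([515, 393, 0]) cylinder(h = 29, r = 271);


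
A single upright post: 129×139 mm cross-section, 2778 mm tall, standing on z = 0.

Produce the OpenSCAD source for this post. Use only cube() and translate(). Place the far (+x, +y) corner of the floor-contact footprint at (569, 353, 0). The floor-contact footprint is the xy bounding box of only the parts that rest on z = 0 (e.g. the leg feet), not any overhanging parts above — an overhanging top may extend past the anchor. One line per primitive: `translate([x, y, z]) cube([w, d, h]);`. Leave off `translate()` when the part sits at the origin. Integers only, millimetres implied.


translate([440, 214, 0]) cube([129, 139, 2778]);


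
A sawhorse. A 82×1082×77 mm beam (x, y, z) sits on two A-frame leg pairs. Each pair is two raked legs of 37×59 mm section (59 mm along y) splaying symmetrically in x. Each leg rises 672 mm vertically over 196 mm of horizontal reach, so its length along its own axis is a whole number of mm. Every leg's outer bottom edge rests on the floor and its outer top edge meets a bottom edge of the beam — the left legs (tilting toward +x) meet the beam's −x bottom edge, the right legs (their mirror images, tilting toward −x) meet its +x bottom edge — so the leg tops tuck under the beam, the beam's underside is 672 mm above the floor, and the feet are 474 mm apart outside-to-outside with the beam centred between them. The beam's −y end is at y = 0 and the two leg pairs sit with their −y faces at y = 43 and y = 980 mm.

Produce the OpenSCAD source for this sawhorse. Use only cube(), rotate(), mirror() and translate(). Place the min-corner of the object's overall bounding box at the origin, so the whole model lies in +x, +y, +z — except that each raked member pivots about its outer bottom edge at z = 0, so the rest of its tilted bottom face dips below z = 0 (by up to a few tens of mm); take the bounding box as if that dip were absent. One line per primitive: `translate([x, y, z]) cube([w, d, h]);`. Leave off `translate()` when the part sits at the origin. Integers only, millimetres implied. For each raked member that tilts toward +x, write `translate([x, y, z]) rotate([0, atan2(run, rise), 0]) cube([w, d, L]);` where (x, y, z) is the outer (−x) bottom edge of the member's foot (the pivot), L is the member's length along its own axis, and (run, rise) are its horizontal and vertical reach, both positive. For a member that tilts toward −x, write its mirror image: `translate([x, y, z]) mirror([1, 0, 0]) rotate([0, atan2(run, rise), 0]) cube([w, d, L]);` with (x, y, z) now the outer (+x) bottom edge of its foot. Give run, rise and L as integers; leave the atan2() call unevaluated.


// leg length = √(196² + 672²) = 700
// right-leg outer foot x = 2·196 + 82 = 474
// beam min-corner = (196, 0, 672)
translate([196, 0, 672]) cube([82, 1082, 77]);
translate([0, 43, 0]) rotate([0, atan2(196, 672), 0]) cube([37, 59, 700]);
translate([474, 43, 0]) mirror([1, 0, 0]) rotate([0, atan2(196, 672), 0]) cube([37, 59, 700]);
translate([0, 980, 0]) rotate([0, atan2(196, 672), 0]) cube([37, 59, 700]);
translate([474, 980, 0]) mirror([1, 0, 0]) rotate([0, atan2(196, 672), 0]) cube([37, 59, 700]);


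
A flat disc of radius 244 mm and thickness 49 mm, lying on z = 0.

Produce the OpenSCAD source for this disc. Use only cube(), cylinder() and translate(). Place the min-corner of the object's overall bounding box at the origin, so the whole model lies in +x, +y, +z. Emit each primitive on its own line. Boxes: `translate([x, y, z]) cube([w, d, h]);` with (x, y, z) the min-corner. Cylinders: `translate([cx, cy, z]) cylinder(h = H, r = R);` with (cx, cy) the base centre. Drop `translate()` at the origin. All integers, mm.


translate([244, 244, 0]) cylinder(h = 49, r = 244);


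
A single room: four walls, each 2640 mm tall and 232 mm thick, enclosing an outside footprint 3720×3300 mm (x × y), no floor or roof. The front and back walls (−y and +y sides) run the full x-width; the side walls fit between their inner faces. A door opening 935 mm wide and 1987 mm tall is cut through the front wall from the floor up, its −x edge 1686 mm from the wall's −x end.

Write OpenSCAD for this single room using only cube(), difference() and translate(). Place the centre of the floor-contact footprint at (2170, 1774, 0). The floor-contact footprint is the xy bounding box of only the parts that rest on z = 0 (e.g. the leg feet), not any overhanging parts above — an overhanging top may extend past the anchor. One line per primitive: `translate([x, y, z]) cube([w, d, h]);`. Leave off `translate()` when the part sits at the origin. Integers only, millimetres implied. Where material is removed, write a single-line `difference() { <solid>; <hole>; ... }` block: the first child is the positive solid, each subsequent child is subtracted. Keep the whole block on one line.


difference() { translate([310, 124, 0]) cube([3720, 232, 2640]); translate([1996, 124, 0]) cube([935, 232, 1987]); }
translate([310, 3192, 0]) cube([3720, 232, 2640]);
translate([310, 356, 0]) cube([232, 2836, 2640]);
translate([3798, 356, 0]) cube([232, 2836, 2640]);


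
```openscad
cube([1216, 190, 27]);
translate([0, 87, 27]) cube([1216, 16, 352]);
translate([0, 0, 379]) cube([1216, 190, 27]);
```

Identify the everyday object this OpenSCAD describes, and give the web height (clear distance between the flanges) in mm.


An I-beam. The web height is 352 mm.

Two wide flanges with a thin centred web — an I-beam. Overall 406 mm minus two 27 mm flanges gives a web of 406 − 2·27 = 352 mm.


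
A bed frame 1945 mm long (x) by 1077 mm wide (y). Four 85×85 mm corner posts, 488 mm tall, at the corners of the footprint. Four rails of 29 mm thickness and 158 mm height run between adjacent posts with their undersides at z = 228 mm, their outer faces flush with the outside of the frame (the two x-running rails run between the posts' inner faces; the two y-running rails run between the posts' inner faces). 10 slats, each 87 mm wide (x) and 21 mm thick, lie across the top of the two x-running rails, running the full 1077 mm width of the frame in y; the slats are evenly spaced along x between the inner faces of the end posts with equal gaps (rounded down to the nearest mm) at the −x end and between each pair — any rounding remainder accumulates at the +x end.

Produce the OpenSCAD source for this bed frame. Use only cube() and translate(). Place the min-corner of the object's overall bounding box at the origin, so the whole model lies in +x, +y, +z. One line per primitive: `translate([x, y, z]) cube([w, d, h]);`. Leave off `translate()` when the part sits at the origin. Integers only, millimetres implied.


cube([85, 85, 488]);
translate([0, 992, 0]) cube([85, 85, 488]);
translate([1860, 0, 0]) cube([85, 85, 488]);
translate([1860, 992, 0]) cube([85, 85, 488]);
translate([85, 0, 228]) cube([1775, 29, 158]);
translate([85, 1048, 228]) cube([1775, 29, 158]);
translate([0, 85, 228]) cube([29, 907, 158]);
translate([1916, 85, 228]) cube([29, 907, 158]);
translate([167, 0, 386]) cube([87, 1077, 21]);
translate([336, 0, 386]) cube([87, 1077, 21]);
translate([505, 0, 386]) cube([87, 1077, 21]);
translate([674, 0, 386]) cube([87, 1077, 21]);
translate([843, 0, 386]) cube([87, 1077, 21]);
translate([1012, 0, 386]) cube([87, 1077, 21]);
translate([1181, 0, 386]) cube([87, 1077, 21]);
translate([1350, 0, 386]) cube([87, 1077, 21]);
translate([1519, 0, 386]) cube([87, 1077, 21]);
translate([1688, 0, 386]) cube([87, 1077, 21]);


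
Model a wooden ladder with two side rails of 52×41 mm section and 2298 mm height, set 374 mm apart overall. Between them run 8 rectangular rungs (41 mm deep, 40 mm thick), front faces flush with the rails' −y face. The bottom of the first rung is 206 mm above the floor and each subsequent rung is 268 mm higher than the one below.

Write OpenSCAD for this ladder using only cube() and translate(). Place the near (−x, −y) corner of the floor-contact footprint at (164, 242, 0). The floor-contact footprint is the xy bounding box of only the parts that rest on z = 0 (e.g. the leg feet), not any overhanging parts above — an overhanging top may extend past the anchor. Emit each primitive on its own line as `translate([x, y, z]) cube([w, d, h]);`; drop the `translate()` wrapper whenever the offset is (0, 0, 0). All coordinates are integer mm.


translate([164, 242, 0]) cube([52, 41, 2298]);
translate([486, 242, 0]) cube([52, 41, 2298]);
translate([216, 242, 206]) cube([270, 41, 40]);
translate([216, 242, 474]) cube([270, 41, 40]);
translate([216, 242, 742]) cube([270, 41, 40]);
translate([216, 242, 1010]) cube([270, 41, 40]);
translate([216, 242, 1278]) cube([270, 41, 40]);
translate([216, 242, 1546]) cube([270, 41, 40]);
translate([216, 242, 1814]) cube([270, 41, 40]);
translate([216, 242, 2082]) cube([270, 41, 40]);


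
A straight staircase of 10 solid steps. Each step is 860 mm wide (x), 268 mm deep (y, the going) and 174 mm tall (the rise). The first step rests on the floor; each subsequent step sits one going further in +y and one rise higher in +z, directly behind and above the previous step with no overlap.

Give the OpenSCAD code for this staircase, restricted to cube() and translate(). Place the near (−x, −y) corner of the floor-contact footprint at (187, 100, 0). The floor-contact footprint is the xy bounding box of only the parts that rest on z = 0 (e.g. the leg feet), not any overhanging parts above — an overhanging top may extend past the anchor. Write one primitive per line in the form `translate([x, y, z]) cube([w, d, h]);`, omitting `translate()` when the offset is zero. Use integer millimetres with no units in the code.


translate([187, 100, 0]) cube([860, 268, 174]);
translate([187, 368, 174]) cube([860, 268, 174]);
translate([187, 636, 348]) cube([860, 268, 174]);
translate([187, 904, 522]) cube([860, 268, 174]);
translate([187, 1172, 696]) cube([860, 268, 174]);
translate([187, 1440, 870]) cube([860, 268, 174]);
translate([187, 1708, 1044]) cube([860, 268, 174]);
translate([187, 1976, 1218]) cube([860, 268, 174]);
translate([187, 2244, 1392]) cube([860, 268, 174]);
translate([187, 2512, 1566]) cube([860, 268, 174]);


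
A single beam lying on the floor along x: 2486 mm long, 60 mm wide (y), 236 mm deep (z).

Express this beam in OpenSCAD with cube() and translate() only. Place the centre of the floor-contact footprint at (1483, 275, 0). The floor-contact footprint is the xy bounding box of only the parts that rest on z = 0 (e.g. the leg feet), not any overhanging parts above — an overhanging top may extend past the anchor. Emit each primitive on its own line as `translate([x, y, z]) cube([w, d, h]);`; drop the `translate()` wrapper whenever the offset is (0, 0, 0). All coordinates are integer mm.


translate([240, 245, 0]) cube([2486, 60, 236]);


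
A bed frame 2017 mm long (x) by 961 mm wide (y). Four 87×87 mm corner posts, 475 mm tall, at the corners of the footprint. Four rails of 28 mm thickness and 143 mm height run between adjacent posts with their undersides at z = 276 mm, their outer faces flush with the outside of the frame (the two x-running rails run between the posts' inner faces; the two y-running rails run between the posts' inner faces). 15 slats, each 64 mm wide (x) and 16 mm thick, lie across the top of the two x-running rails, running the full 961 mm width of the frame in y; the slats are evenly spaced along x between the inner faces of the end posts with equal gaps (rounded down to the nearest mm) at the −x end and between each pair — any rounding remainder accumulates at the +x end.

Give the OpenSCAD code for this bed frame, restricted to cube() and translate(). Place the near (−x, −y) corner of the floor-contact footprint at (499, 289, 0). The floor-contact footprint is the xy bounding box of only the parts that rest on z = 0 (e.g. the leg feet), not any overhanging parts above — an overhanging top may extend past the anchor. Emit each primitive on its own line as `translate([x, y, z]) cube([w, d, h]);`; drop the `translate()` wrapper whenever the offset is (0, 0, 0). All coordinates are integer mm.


translate([499, 289, 0]) cube([87, 87, 475]);
translate([499, 1163, 0]) cube([87, 87, 475]);
translate([2429, 289, 0]) cube([87, 87, 475]);
translate([2429, 1163, 0]) cube([87, 87, 475]);
translate([586, 289, 276]) cube([1843, 28, 143]);
translate([586, 1222, 276]) cube([1843, 28, 143]);
translate([499, 376, 276]) cube([28, 787, 143]);
translate([2488, 376, 276]) cube([28, 787, 143]);
translate([641, 289, 419]) cube([64, 961, 16]);
translate([760, 289, 419]) cube([64, 961, 16]);
translate([879, 289, 419]) cube([64, 961, 16]);
translate([998, 289, 419]) cube([64, 961, 16]);
translate([1117, 289, 419]) cube([64, 961, 16]);
translate([1236, 289, 419]) cube([64, 961, 16]);
translate([1355, 289, 419]) cube([64, 961, 16]);
translate([1474, 289, 419]) cube([64, 961, 16]);
translate([1593, 289, 419]) cube([64, 961, 16]);
translate([1712, 289, 419]) cube([64, 961, 16]);
translate([1831, 289, 419]) cube([64, 961, 16]);
translate([1950, 289, 419]) cube([64, 961, 16]);
translate([2069, 289, 419]) cube([64, 961, 16]);
translate([2188, 289, 419]) cube([64, 961, 16]);
translate([2307, 289, 419]) cube([64, 961, 16]);


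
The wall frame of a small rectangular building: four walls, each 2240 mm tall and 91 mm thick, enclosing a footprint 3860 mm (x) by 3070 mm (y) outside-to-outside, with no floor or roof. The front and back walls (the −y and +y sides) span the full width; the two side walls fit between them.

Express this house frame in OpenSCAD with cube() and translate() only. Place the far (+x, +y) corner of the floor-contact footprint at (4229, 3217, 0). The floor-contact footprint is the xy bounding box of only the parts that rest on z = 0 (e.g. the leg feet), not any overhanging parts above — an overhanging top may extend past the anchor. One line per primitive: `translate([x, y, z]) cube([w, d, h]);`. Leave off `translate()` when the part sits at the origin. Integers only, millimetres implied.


translate([369, 147, 0]) cube([3860, 91, 2240]);
translate([369, 3126, 0]) cube([3860, 91, 2240]);
translate([369, 238, 0]) cube([91, 2888, 2240]);
translate([4138, 238, 0]) cube([91, 2888, 2240]);


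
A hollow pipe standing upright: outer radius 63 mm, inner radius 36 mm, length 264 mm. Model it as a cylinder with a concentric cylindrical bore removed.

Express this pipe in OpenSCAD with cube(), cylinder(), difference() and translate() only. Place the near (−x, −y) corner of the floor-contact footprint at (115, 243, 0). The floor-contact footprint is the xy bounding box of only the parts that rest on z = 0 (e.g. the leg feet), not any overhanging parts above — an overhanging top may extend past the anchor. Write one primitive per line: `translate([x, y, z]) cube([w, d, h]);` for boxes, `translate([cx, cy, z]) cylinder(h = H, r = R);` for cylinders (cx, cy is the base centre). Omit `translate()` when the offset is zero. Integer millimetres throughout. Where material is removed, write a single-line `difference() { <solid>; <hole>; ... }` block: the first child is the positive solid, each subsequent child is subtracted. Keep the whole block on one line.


difference() { translate([178, 306, 0]) cylinder(h = 264, r = 63); translate([178, 306, 0]) cylinder(h = 264, r = 36); }


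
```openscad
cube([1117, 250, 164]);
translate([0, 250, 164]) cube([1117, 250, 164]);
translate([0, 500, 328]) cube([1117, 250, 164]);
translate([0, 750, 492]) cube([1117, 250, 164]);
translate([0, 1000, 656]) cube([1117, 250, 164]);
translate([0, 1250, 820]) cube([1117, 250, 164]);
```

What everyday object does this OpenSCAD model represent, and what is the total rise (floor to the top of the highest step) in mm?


A staircase. The total rise is 984 mm.

6 identical blocks, each offset up and back from the previous — a staircase. Each step is 164 mm tall and there are 6 of them, so the total rise is 6 × 164 = 984 mm.


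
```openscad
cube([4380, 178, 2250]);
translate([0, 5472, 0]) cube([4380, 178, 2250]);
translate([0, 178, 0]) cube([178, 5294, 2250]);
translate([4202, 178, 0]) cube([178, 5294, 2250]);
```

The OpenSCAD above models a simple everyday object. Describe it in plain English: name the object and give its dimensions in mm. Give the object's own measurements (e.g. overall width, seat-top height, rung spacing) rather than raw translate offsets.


The wall frame of a small rectangular building: four walls, each 2250 mm tall and 178 mm thick, enclosing a footprint 4380 mm (x) by 5650 mm (y) outside-to-outside, with no floor or roof. The front and back walls (the −y and +y sides) span the full width; the two side walls fit between them.


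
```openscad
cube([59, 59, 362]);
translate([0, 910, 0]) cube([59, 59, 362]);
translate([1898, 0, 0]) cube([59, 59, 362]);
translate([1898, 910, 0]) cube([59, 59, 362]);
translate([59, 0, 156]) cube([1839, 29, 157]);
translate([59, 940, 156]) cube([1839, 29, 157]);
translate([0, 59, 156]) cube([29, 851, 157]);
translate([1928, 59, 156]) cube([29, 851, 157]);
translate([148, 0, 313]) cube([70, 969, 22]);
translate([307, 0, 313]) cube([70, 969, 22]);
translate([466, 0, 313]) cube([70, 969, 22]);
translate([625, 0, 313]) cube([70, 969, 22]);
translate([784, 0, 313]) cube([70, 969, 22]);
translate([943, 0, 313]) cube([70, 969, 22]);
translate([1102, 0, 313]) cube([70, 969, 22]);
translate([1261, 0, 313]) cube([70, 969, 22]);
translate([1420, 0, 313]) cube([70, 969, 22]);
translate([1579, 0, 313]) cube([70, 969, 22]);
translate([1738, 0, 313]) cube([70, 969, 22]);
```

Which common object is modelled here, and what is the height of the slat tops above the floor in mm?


A bed frame. The slat-top height is 335 mm.

Four posts, four rails, and a row of slats — a bed frame. Slats sit on the rails at z = 156 + 157 = 313; with slat thickness 22, the top is 335 mm.


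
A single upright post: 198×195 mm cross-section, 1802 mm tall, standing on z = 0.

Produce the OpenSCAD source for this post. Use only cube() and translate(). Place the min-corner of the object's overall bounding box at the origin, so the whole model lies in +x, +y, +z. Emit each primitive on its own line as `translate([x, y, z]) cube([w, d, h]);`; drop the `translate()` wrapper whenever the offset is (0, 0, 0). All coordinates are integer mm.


cube([198, 195, 1802]);


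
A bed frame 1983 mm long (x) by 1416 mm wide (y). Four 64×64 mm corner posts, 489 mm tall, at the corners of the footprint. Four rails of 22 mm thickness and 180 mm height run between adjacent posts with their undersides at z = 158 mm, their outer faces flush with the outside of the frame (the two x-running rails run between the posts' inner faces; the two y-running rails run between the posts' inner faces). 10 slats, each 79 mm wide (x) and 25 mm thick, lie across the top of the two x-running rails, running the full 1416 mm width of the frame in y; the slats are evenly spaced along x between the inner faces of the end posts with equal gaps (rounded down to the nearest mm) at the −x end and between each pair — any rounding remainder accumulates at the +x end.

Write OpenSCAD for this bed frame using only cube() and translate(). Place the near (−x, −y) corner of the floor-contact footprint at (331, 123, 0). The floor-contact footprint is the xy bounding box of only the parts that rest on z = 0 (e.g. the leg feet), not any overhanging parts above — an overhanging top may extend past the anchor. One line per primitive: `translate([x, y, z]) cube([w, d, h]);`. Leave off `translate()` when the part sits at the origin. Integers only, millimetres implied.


translate([331, 123, 0]) cube([64, 64, 489]);
translate([331, 1475, 0]) cube([64, 64, 489]);
translate([2250, 123, 0]) cube([64, 64, 489]);
translate([2250, 1475, 0]) cube([64, 64, 489]);
translate([395, 123, 158]) cube([1855, 22, 180]);
translate([395, 1517, 158]) cube([1855, 22, 180]);
translate([331, 187, 158]) cube([22, 1288, 180]);
translate([2292, 187, 158]) cube([22, 1288, 180]);
translate([491, 123, 338]) cube([79, 1416, 25]);
translate([666, 123, 338]) cube([79, 1416, 25]);
translate([841, 123, 338]) cube([79, 1416, 25]);
translate([1016, 123, 338]) cube([79, 1416, 25]);
translate([1191, 123, 338]) cube([79, 1416, 25]);
translate([1366, 123, 338]) cube([79, 1416, 25]);
translate([1541, 123, 338]) cube([79, 1416, 25]);
translate([1716, 123, 338]) cube([79, 1416, 25]);
translate([1891, 123, 338]) cube([79, 1416, 25]);
translate([2066, 123, 338]) cube([79, 1416, 25]);


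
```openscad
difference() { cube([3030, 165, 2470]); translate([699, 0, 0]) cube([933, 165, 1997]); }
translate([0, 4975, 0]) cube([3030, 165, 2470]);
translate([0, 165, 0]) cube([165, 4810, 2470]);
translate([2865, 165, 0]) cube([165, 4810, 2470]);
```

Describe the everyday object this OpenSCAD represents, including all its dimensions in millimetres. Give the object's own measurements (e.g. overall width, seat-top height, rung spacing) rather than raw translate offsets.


A single room: four walls, each 2470 mm tall and 165 mm thick, enclosing an outside footprint 3030×5140 mm (x × y), no floor or roof. The front and back walls (−y and +y sides) run the full x-width; the side walls fit between their inner faces. A door opening 933 mm wide and 1997 mm tall is cut through the front wall from the floor up, its −x edge 699 mm from the wall's −x end.


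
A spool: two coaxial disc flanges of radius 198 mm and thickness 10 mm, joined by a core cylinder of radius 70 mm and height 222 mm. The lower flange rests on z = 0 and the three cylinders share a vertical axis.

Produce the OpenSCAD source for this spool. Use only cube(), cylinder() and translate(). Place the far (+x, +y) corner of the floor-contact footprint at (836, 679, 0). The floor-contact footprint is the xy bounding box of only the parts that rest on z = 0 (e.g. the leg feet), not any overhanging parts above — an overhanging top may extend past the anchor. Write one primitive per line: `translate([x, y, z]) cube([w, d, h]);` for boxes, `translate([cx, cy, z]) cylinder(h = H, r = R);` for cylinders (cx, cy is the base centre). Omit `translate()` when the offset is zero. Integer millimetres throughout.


translate([638, 481, 0]) cylinder(h = 10, r = 198);
translate([638, 481, 10]) cylinder(h = 222, r = 70);
translate([638, 481, 232]) cylinder(h = 10, r = 198);


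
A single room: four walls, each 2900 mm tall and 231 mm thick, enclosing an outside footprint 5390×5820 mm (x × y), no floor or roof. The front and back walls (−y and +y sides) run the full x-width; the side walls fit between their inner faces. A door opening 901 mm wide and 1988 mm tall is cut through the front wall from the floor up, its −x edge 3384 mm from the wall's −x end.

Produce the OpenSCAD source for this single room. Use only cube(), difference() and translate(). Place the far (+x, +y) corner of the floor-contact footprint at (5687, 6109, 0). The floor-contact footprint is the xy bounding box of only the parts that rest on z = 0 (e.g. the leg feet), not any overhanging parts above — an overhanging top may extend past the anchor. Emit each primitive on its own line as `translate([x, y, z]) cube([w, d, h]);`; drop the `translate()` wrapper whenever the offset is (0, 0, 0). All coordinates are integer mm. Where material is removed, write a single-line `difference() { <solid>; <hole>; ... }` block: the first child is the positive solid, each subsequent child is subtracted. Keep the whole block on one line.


difference() { translate([297, 289, 0]) cube([5390, 231, 2900]); translate([3681, 289, 0]) cube([901, 231, 1988]); }
translate([297, 5878, 0]) cube([5390, 231, 2900]);
translate([297, 520, 0]) cube([231, 5358, 2900]);
translate([5456, 520, 0]) cube([231, 5358, 2900]);


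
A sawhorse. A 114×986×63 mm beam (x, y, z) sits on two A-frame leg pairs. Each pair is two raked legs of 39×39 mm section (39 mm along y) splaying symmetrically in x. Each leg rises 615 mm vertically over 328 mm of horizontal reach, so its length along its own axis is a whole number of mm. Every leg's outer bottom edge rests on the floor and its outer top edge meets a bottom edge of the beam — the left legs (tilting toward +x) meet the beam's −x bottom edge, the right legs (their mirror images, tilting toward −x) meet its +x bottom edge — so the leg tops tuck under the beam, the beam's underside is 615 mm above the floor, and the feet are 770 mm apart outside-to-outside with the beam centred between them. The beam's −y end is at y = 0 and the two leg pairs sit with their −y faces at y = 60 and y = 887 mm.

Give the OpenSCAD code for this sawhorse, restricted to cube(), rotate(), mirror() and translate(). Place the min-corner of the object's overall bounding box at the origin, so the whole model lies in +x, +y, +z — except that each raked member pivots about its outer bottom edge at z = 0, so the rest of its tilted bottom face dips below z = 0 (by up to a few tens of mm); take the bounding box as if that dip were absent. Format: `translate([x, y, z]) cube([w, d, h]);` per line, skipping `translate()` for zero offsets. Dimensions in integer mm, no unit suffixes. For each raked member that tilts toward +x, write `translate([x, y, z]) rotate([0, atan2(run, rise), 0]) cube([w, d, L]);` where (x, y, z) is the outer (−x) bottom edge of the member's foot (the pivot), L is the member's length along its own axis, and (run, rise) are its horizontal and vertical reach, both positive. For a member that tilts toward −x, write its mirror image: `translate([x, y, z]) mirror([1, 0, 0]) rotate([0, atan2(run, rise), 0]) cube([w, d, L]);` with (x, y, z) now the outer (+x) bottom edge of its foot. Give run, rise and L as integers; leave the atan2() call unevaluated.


translate([328, 0, 615]) cube([114, 986, 63]);
translate([0, 60, 0]) rotate([0, atan2(328, 615), 0]) cube([39, 39, 697]);
translate([770, 60, 0]) mirror([1, 0, 0]) rotate([0, atan2(328, 615), 0]) cube([39, 39, 697]);
translate([0, 887, 0]) rotate([0, atan2(328, 615), 0]) cube([39, 39, 697]);
translate([770, 887, 0]) mirror([1, 0, 0]) rotate([0, atan2(328, 615), 0]) cube([39, 39, 697]);


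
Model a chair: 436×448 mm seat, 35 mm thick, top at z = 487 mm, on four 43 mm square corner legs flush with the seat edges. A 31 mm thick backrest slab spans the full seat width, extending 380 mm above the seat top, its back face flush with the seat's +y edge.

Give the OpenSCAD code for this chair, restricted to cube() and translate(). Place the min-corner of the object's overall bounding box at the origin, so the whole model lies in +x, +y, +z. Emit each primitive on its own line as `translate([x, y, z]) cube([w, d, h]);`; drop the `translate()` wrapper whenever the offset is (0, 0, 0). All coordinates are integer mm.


translate([0, 0, 452]) cube([436, 448, 35]);
cube([43, 43, 452]);
translate([393, 0, 0]) cube([43, 43, 452]);
translate([0, 405, 0]) cube([43, 43, 452]);
translate([393, 405, 0]) cube([43, 43, 452]);
translate([0, 417, 487]) cube([436, 31, 380]);


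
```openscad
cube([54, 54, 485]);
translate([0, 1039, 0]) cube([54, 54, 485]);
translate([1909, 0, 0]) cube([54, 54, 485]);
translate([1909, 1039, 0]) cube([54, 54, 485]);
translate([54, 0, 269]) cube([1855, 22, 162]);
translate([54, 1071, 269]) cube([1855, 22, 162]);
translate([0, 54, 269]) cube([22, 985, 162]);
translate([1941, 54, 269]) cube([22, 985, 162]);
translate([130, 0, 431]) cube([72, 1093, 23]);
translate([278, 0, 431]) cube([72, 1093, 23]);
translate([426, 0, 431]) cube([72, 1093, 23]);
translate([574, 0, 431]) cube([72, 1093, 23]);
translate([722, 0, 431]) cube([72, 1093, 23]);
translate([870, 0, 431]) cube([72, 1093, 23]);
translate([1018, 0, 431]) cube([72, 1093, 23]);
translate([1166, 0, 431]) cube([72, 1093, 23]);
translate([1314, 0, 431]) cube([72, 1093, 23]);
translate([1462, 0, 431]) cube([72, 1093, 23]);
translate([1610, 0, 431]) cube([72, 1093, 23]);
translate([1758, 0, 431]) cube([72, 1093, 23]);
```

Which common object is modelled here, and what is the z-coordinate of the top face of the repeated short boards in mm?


A bed frame. The slat-top height is 454 mm.

Four posts, four rails, and a row of slats — a bed frame. Slats sit on the rails at z = 269 + 162 = 431; with slat thickness 23, the top is 454 mm.
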